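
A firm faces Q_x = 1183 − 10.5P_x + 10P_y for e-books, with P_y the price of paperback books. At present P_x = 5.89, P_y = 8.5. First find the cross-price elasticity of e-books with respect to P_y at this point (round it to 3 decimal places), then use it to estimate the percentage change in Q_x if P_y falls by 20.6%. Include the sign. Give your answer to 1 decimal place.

At P_x = 5.89, P_y = 8.5: Q_x = 1206.155.
∂Q_x/∂P_y = 10.
ε = (∂Q_x/∂P_y)(P_y/Q_x) = 10.0000 × 8.5/1206.155 ≈ 0.070.
%ΔQ_x ≈ ε × %ΔP_y = 0.070 × (-20.6%) = -1.4%.

-1.4%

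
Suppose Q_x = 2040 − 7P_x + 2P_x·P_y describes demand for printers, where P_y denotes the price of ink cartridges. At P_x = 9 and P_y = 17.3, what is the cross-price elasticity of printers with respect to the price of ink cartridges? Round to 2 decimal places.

At P_x = 9 and P_y = 17.3: Q_x = 2288.4.
∂Q_x/∂P_y = 2P_x = 2(9) = 18.0000.
ε = (∂Q_x/∂P_y)(P_y/Q_x) = 18.0000 × (17.3/2288.4) ≈ 0.14.

0.14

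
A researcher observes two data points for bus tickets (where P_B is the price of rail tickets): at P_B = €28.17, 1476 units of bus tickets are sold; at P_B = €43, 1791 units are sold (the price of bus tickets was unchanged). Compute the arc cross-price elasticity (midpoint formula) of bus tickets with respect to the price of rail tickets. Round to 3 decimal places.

0.463

ΔQ_A = 1791 − 1476 = 315; ΔP_B = 43 − 28.17 = 14.83.
Midpoints: Q̄_A = 1633.5, P̄_B = 35.59.
ε = (ΔQ_A/Q̄_A)/(ΔP_B/P̄_B) = (315/1633.5)/(14.83/35.59) ≈ 0.463.
ε > 0: bus tickets and rail tickets are substitutes.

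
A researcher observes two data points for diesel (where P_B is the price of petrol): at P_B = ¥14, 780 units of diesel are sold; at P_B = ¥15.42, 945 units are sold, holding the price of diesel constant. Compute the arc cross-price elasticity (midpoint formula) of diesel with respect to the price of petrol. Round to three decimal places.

1.982

ΔQ_A = 945 − 780 = 165; ΔP_B = 15.42 − 14 = 1.42.
Midpoints: Q̄_A = 862.5, P̄_B = 14.71.
ε = (ΔQ_A/Q̄_A)/(ΔP_B/P̄_B) = (165/862.5)/(1.42/14.71) ≈ 1.982.
ε > 0: diesel and petrol are substitutes.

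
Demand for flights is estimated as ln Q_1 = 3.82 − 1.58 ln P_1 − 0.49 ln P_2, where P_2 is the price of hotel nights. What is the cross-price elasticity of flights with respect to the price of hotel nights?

-0.49

In a log-linear (constant-elasticity) demand function, the coefficient on ln P_2 is the cross-price elasticity.
ε = -0.49. Negative, so flights and hotel nights are complements.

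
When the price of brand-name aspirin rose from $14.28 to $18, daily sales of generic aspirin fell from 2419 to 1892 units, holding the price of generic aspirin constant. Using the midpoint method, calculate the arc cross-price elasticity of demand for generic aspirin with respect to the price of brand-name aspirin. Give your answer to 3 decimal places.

ΔQ_A = 1892 − 2419 = -527; ΔP_B = 18 − 14.28 = 3.72.
Midpoints: Q̄_A = 2155.5, P̄_B = 16.14.
ε = (ΔQ_A/Q̄_A)/(ΔP_B/P̄_B) = (-527/2155.5)/(3.72/16.14) ≈ -1.061.
ε < 0: generic aspirin and brand-name aspirin are complements.

-1.061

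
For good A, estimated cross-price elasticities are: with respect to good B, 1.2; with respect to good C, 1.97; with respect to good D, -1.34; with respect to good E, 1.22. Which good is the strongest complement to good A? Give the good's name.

Complements have ε < 0. The most negative value is -1.34 (good D).

good D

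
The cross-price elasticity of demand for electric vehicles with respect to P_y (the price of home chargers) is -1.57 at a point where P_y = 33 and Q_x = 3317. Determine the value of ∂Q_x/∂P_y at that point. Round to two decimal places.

-157.81

ε = (∂Q_x/∂P_y)·(P_y/Q_x) ⇒ ∂Q_x/∂P_y = ε·Q_x/P_y = -1.57 × 3317/33 ≈ -157.81.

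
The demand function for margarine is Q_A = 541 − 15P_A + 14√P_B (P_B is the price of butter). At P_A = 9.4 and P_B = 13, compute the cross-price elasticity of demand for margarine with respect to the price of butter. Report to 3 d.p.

At P_A = 9.4 and P_B = 13: Q_A = 450.478.
∂Q_A/∂P_B = 14/(2√P_B) = 14/(2√13) = 1.9415.
ε = (∂Q_A/∂P_B)(P_B/Q_A) = 1.9415 × (13/450.478) ≈ 0.056.

0.056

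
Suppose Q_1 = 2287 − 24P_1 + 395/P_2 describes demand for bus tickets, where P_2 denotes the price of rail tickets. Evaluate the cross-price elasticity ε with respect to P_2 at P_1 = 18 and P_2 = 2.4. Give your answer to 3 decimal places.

-0.081

At P_1 = 18 and P_2 = 2.4: Q_1 = 2019.583.
∂Q_1/∂P_2 = −395/P_2² = -68.5764.
ε = (∂Q_1/∂P_2)(P_2/Q_1) = -68.5764 × (2.4/2019.583) ≈ -0.081.
ε < 0: complements.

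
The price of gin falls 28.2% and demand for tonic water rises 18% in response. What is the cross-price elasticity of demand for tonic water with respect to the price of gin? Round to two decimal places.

-0.64

ε = (%ΔQ of tonic water) / (%ΔP of gin) = (18%) / (-28.2%) ≈ -0.64.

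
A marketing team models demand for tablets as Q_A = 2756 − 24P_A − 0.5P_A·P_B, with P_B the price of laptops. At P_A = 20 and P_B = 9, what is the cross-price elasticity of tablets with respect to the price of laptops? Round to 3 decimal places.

At P_A = 20 and P_B = 9: Q_A = 2186.
∂Q_A/∂P_B = -0.5P_A = -0.5(20) = -10.0000.
ε = (∂Q_A/∂P_B)(P_B/Q_A) = -10.0000 × (9/2186) ≈ -0.041.

-0.041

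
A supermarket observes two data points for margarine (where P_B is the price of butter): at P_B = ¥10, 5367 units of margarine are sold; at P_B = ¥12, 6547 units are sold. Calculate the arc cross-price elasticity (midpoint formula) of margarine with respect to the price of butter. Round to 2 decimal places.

1.09

ΔQ_A = 6547 − 5367 = 1180; ΔP_B = 12 − 10 = 2.
Midpoints: Q̄_A = 5957.0, P̄_B = 11.00.
ε = (ΔQ_A/Q̄_A)/(ΔP_B/P̄_B) = (1180/5957.0)/(2/11.00) ≈ 1.09.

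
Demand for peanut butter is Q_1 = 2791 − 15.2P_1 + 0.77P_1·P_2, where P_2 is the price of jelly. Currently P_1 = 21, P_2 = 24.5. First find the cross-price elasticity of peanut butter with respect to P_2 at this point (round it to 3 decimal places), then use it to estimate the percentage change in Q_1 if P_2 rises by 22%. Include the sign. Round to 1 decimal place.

At P_1 = 21, P_2 = 24.5: Q_1 = 2867.965.
∂Q_1/∂P_2 = 0.77P_1 = 16.1700.
ε = (∂Q_1/∂P_2)(P_2/Q_1) = 16.1700 × 24.5/2867.965 ≈ 0.138.
%ΔQ_1 ≈ ε × %ΔP_2 = 0.138 × (22%) = 3.0%.

3.0%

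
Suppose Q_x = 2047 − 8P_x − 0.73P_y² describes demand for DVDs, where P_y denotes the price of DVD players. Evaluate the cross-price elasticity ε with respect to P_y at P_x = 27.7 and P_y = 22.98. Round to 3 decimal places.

-0.535

At P_x = 27.7 and P_y = 22.98: Q_x = 1439.901.
∂Q_x/∂P_y = -1.46P_y = -1.46(22.98) = -33.5508.
ε = (∂Q_x/∂P_y)(P_y/Q_x) = -33.5508 × (22.98/1439.901) ≈ -0.535.
ε < 0: complements.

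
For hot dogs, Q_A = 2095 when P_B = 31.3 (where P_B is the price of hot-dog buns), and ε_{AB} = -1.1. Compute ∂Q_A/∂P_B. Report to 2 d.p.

ε = (∂Q_A/∂P_B)·(P_B/Q_A) ⇒ ∂Q_A/∂P_B = ε·Q_A/P_B = -1.1 × 2095/31.3 ≈ -73.63.

-73.63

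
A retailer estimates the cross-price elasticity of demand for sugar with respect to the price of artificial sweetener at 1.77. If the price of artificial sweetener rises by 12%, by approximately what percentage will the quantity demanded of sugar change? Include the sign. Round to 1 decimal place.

%ΔQ ≈ ε × %ΔP of artificial sweetener = 1.77 × (12%) = 21.2%.

21.2%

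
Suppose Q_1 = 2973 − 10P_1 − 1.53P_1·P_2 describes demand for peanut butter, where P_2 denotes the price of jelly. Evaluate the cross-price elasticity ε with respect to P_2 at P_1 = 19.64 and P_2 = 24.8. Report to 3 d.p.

At P_1 = 19.64 and P_2 = 24.8: Q_1 = 2031.380.
∂Q_1/∂P_2 = -1.53P_1 = -1.53(19.64) = -30.0492.
ε = (∂Q_1/∂P_2)(P_2/Q_1) = -30.0492 × (24.8/2031.380) ≈ -0.367.
ε < 0: complements.

-0.367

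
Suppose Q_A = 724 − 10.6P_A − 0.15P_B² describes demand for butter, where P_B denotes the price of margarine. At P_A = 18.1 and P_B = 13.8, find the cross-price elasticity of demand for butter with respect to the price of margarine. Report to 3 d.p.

At P_A = 18.1 and P_B = 13.8: Q_A = 503.574.
∂Q_A/∂P_B = -0.3P_B = -0.3(13.8) = -4.1400.
ε = (∂Q_A/∂P_B)(P_B/Q_A) = -4.1400 × (13.8/503.574) ≈ -0.113.

-0.113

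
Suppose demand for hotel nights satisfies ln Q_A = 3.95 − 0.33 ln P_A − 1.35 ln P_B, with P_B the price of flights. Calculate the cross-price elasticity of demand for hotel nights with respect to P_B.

In a log-linear (constant-elasticity) demand function, the coefficient on ln P_B is the cross-price elasticity.
ε = -1.35. Negative, so hotel nights and flights are complements.

-1.35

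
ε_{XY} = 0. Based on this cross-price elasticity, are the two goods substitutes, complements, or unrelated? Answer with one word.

ε = 0: demand for good X does not respond to good Y's price; the goods are unrelated.

unrelated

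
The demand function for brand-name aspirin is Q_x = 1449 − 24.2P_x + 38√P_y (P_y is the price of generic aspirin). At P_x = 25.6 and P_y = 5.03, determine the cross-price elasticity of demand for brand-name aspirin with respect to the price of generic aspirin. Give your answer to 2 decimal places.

0.05

At P_x = 25.6 and P_y = 5.03: Q_x = 914.705.
∂Q_x/∂P_y = 38/(2√P_y) = 38/(2√5.03) = 8.4717.
ε = (∂Q_x/∂P_y)(P_y/Q_x) = 8.4717 × (5.03/914.705) ≈ 0.05.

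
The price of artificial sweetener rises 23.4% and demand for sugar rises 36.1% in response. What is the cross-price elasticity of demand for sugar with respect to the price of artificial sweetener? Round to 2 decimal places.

1.54

ε = (%ΔQ of sugar) / (%ΔP of artificial sweetener) = (36.1%) / (23.4%) ≈ 1.54.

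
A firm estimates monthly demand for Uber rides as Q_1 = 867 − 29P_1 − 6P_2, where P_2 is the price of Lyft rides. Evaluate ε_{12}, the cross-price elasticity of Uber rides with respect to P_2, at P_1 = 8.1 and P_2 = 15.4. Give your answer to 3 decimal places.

At P_1 = 8.1 and P_2 = 15.4: Q_1 = 539.7.
∂Q_1/∂P_2 = -6.
ε = (∂Q_1/∂P_2)(P_2/Q_1) = -6 × (15.4/539.7) ≈ -0.171.

-0.171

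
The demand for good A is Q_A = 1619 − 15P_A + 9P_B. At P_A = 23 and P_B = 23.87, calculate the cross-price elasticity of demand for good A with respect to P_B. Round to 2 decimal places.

0.14

At P_A = 23 and P_B = 23.87: Q_A = 1488.83.
∂Q_A/∂P_B = 9.
ε = (∂Q_A/∂P_B)(P_B/Q_A) = 9 × (23.87/1488.83) ≈ 0.14.
Since ε > 0, good A and good B are substitutes.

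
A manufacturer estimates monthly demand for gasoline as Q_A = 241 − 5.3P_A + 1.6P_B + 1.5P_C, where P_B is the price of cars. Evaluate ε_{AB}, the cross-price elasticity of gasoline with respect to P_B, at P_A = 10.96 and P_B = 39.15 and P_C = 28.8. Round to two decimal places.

At P_A = 10.96 and P_B = 39.15 and P_C = 28.8: Q_A = 288.752.
∂Q_A/∂P_B = 1.6.
ε = (∂Q_A/∂P_B)(P_B/Q_A) = 1.6 × (39.15/288.752) ≈ 0.22.
Since ε > 0, gasoline and cars are substitutes.

0.22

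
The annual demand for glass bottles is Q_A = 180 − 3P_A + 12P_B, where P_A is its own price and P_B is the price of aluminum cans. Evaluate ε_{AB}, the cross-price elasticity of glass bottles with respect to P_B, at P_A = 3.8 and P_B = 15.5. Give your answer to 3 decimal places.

At P_A = 3.8 and P_B = 15.5: Q_A = 354.6.
∂Q_A/∂P_B = 12.
ε = (∂Q_A/∂P_B)(P_B/Q_A) = 12 × (15.5/354.6) ≈ 0.525.

0.525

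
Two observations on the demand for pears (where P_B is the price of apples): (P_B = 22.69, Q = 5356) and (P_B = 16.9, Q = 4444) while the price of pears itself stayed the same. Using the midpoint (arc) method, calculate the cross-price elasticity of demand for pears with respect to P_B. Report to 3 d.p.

ΔQ_A = 4444 − 5356 = -912; ΔP_B = 16.9 − 22.69 = -5.79.
Midpoints: Q̄_A = 4900.0, P̄_B = 19.80.
ε = (ΔQ_A/Q̄_A)/(ΔP_B/P̄_B) = (-912/4900.0)/(-5.79/19.80) ≈ 0.636.

0.636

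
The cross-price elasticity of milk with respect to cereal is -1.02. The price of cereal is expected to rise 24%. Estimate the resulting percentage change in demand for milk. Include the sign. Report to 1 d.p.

-24.5%

%ΔQ ≈ ε × %ΔP of cereal = -1.02 × (24%) = -24.5%.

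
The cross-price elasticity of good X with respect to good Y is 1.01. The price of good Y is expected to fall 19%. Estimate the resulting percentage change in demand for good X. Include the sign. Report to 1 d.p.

-19.2%

%ΔQ ≈ ε × %ΔP of good Y = 1.01 × (-19%) = -19.2%.
Demand for good X falls by about 19.2%.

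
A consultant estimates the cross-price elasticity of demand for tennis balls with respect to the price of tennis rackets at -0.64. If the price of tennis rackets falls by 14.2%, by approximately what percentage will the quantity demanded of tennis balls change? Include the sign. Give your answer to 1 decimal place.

%ΔQ ≈ ε × %ΔP of tennis rackets = -0.64 × (-14.2%) = 9.1%.

9.1%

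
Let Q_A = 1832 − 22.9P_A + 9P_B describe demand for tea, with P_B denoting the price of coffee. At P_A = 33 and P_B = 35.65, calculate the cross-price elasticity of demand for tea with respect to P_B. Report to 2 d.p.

At P_A = 33 and P_B = 35.65: Q_A = 1397.15.
∂Q_A/∂P_B = 9.
ε = (∂Q_A/∂P_B)(P_B/Q_A) = 9 × (35.65/1397.15) ≈ 0.23.
Since ε > 0, tea and coffee are substitutes.

0.23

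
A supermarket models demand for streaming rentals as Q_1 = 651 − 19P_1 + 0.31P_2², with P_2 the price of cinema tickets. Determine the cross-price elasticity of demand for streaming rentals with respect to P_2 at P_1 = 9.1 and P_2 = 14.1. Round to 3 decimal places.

At P_1 = 9.1 and P_2 = 14.1: Q_1 = 539.731.
∂Q_1/∂P_2 = 0.62P_2 = 0.62(14.1) = 8.7420.
ε = (∂Q_1/∂P_2)(P_2/Q_1) = 8.7420 × (14.1/539.731) ≈ 0.228.
ε > 0: substitutes.

0.228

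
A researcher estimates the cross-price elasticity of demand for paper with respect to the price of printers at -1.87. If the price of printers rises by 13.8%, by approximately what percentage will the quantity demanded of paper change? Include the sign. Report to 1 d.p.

-25.8%

%ΔQ ≈ ε × %ΔP of printers = -1.87 × (13.8%) = -25.8%.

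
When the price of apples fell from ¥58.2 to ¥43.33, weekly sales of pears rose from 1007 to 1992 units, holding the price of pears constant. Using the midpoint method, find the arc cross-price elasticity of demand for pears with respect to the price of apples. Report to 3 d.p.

-2.243

ΔQ_A = 1992 − 1007 = 985; ΔP_B = 43.33 − 58.2 = -14.87.
Midpoints: Q̄_A = 1499.5, P̄_B = 50.77.
ε = (ΔQ_A/Q̄_A)/(ΔP_B/P̄_B) = (985/1499.5)/(-14.87/50.77) ≈ -2.243.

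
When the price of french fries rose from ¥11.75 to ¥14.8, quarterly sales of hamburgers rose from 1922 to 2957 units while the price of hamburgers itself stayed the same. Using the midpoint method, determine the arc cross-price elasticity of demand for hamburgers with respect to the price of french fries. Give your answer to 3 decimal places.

ΔQ_A = 2957 − 1922 = 1035; ΔP_B = 14.8 − 11.75 = 3.05.
Midpoints: Q̄_A = 2439.5, P̄_B = 13.28.
ε = (ΔQ_A/Q̄_A)/(ΔP_B/P̄_B) = (1035/2439.5)/(3.05/13.28) ≈ 1.847.
ε > 0: hamburgers and french fries are substitutes.

1.847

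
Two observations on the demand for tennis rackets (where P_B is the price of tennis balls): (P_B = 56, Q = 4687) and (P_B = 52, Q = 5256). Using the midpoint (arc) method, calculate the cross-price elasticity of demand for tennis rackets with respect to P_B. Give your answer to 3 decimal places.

ΔQ_A = 5256 − 4687 = 569; ΔP_B = 52 − 56 = -4.
Midpoints: Q̄_A = 4971.5, P̄_B = 54.00.
ε = (ΔQ_A/Q̄_A)/(ΔP_B/P̄_B) = (569/4971.5)/(-4/54.00) ≈ -1.545.
ε < 0: tennis rackets and tennis balls are complements.

-1.545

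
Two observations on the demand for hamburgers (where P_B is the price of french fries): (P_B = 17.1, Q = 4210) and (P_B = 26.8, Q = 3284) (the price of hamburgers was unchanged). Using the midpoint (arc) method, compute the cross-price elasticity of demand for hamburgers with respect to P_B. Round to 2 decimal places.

ΔQ_A = 3284 − 4210 = -926; ΔP_B = 26.8 − 17.1 = 9.7.
Midpoints: Q̄_A = 3747.0, P̄_B = 21.95.
ε = (ΔQ_A/Q̄_A)/(ΔP_B/P̄_B) = (-926/3747.0)/(9.7/21.95) ≈ -0.56.
ε < 0: hamburgers and french fries are complements.

-0.56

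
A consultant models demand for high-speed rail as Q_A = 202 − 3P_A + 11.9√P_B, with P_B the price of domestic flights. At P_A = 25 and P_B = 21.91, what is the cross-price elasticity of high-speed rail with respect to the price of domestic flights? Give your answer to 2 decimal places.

0.15

At P_A = 25 and P_B = 21.91: Q_A = 182.702.
∂Q_A/∂P_B = 11.9/(2√P_B) = 11.9/(2√21.91) = 1.2711.
ε = (∂Q_A/∂P_B)(P_B/Q_A) = 1.2711 × (21.91/182.702) ≈ 0.15.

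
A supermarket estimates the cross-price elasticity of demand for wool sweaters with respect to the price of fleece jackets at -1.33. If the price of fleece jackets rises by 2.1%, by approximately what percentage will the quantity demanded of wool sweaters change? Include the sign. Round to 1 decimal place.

-2.8%

%ΔQ ≈ ε × %ΔP of fleece jackets = -1.33 × (2.1%) = -2.8%.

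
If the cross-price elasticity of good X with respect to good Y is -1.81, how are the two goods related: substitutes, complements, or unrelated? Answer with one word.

complements

ε = -1.81 < 0, so a higher price of good Y lowers demand for good X: complements.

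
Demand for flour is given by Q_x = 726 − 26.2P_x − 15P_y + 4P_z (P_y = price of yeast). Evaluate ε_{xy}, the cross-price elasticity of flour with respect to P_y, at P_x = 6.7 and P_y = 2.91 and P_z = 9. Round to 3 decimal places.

At P_x = 6.7 and P_y = 2.91 and P_z = 9: Q_x = 542.81.
∂Q_x/∂P_y = -15.
ε = (∂Q_x/∂P_y)(P_y/Q_x) = -15 × (2.91/542.81) ≈ -0.080.

-0.080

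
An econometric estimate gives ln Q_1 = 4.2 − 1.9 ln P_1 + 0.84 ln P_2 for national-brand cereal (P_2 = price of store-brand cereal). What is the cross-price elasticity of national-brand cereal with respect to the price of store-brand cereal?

0.84

In a log-linear (constant-elasticity) demand function, the coefficient on ln P_2 is the cross-price elasticity.
ε = 0.84. Positive, so national-brand cereal and store-brand cereal are substitutes.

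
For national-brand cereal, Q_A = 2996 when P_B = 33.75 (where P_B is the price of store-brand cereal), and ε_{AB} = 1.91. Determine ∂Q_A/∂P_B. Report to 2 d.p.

169.55

ε = (∂Q_A/∂P_B)·(P_B/Q_A) ⇒ ∂Q_A/∂P_B = ε·Q_A/P_B = 1.91 × 2996/33.75 ≈ 169.55.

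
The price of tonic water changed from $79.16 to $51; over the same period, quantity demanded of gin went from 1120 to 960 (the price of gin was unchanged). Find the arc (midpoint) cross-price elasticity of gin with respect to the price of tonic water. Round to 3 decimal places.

0.356

ΔQ_A = 960 − 1120 = -160; ΔP_B = 51 − 79.16 = -28.16.
Midpoints: Q̄_A = 1040.0, P̄_B = 65.08.
ε = (ΔQ_A/Q̄_A)/(ΔP_B/P̄_B) = (-160/1040.0)/(-28.16/65.08) ≈ 0.356.
ε > 0: gin and tonic water are substitutes.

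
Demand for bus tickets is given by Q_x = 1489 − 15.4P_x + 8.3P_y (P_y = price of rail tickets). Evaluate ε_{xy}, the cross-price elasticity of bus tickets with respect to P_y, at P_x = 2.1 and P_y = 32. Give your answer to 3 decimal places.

0.154

At P_x = 2.1 and P_y = 32: Q_x = 1722.26.
∂Q_x/∂P_y = 8.3.
ε = (∂Q_x/∂P_y)(P_y/Q_x) = 8.3 × (32/1722.26) ≈ 0.154.
Since ε > 0, bus tickets and rail tickets are substitutes.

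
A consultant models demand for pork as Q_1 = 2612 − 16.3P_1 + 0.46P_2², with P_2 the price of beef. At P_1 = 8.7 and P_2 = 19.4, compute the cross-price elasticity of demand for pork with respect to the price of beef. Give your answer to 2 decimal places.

0.13

At P_1 = 8.7 and P_2 = 19.4: Q_1 = 2643.316.
∂Q_1/∂P_2 = 0.92P_2 = 0.92(19.4) = 17.8480.
ε = (∂Q_1/∂P_2)(P_2/Q_1) = 17.8480 × (19.4/2643.316) ≈ 0.13.
ε > 0: substitutes.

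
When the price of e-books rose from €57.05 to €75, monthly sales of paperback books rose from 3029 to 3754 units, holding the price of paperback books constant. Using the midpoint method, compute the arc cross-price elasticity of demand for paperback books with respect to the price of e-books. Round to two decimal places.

0.79

ΔQ_A = 3754 − 3029 = 725; ΔP_B = 75 − 57.05 = 17.95.
Midpoints: Q̄_A = 3391.5, P̄_B = 66.03.
ε = (ΔQ_A/Q̄_A)/(ΔP_B/P̄_B) = (725/3391.5)/(17.95/66.03) ≈ 0.79.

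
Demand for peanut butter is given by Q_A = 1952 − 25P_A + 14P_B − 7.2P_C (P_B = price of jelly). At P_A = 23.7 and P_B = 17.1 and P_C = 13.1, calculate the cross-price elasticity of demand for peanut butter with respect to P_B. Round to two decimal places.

At P_A = 23.7 and P_B = 17.1 and P_C = 13.1: Q_A = 1504.58.
∂Q_A/∂P_B = 14.
ε = (∂Q_A/∂P_B)(P_B/Q_A) = 14 × (17.1/1504.58) ≈ 0.16.
Since ε > 0, peanut butter and jelly are substitutes.

0.16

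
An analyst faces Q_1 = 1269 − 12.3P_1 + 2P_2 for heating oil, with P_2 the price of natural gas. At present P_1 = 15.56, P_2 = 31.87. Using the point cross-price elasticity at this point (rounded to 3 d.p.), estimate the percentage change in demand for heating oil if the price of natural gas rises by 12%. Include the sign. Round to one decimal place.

At P_1 = 15.56, P_2 = 31.87: Q_1 = 1141.352.
∂Q_1/∂P_2 = 2.
ε = (∂Q_1/∂P_2)(P_2/Q_1) = 2.0000 × 31.87/1141.352 ≈ 0.056.
%ΔQ_1 ≈ ε × %ΔP_2 = 0.056 × (12%) = 0.7%.

0.7%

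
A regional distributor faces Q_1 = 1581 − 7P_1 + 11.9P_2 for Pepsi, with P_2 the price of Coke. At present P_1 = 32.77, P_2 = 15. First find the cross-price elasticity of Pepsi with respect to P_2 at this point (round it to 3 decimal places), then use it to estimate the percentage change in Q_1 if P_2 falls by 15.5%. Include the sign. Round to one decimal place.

At P_1 = 32.77, P_2 = 15: Q_1 = 1530.11.
∂Q_1/∂P_2 = 11.9.
ε = (∂Q_1/∂P_2)(P_2/Q_1) = 11.9000 × 15/1530.11 ≈ 0.117.
%ΔQ_1 ≈ ε × %ΔP_2 = 0.117 × (-15.5%) = -1.8%.

-1.8%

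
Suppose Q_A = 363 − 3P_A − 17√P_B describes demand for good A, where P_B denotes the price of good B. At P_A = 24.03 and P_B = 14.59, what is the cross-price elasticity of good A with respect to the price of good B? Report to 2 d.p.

At P_A = 24.03 and P_B = 14.59: Q_A = 225.975.
∂Q_A/∂P_B = -17/(2√P_B) = -17/(2√14.59) = -2.2253.
ε = (∂Q_A/∂P_B)(P_B/Q_A) = -2.2253 × (14.59/225.975) ≈ -0.14.
ε < 0: complements.

-0.14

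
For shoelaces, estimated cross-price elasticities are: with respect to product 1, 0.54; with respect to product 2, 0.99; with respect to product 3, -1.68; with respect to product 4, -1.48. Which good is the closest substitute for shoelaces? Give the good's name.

product 2

Substitutes have ε > 0. Among the positive values, 0.99 (product 2) is largest.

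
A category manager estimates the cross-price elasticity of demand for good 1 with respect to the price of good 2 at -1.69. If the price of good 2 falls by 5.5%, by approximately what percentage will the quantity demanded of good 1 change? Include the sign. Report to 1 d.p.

9.3%

%ΔQ ≈ ε × %ΔP of good 2 = -1.69 × (-5.5%) = 9.3%.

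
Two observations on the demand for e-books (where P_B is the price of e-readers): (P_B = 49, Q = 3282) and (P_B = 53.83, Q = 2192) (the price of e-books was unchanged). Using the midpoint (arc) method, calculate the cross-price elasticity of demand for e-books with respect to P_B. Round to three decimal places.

-4.239

ΔQ_A = 2192 − 3282 = -1090; ΔP_B = 53.83 − 49 = 4.83.
Midpoints: Q̄_A = 2737.0, P̄_B = 51.41.
ε = (ΔQ_A/Q̄_A)/(ΔP_B/P̄_B) = (-1090/2737.0)/(4.83/51.41) ≈ -4.239.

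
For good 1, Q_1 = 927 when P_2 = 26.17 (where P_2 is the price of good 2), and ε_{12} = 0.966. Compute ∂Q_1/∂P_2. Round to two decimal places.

ε = (∂Q_1/∂P_2)·(P_2/Q_1) ⇒ ∂Q_1/∂P_2 = ε·Q_1/P_2 = 0.966 × 927/26.17 ≈ 34.22.

34.22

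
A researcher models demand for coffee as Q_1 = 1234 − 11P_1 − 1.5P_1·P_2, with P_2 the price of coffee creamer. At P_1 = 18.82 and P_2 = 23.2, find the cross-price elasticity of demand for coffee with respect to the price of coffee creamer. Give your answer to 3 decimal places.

-1.760

At P_1 = 18.82 and P_2 = 23.2: Q_1 = 372.044.
∂Q_1/∂P_2 = -1.5P_1 = -1.5(18.82) = -28.2300.
ε = (∂Q_1/∂P_2)(P_2/Q_1) = -28.2300 × (23.2/372.044) ≈ -1.760.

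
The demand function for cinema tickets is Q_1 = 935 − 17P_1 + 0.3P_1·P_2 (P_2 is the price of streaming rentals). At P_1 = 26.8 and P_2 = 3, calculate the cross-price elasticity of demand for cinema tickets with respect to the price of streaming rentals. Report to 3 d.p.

At P_1 = 26.8 and P_2 = 3: Q_1 = 503.52.
∂Q_1/∂P_2 = 0.3P_1 = 0.3(26.8) = 8.0400.
ε = (∂Q_1/∂P_2)(P_2/Q_1) = 8.0400 × (3/503.52) ≈ 0.048.
ε > 0: substitutes.

0.048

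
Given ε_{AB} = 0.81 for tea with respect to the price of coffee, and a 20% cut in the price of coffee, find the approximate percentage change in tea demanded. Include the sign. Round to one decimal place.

%ΔQ ≈ ε × %ΔP of coffee = 0.81 × (-20%) = -16.2%.

-16.2%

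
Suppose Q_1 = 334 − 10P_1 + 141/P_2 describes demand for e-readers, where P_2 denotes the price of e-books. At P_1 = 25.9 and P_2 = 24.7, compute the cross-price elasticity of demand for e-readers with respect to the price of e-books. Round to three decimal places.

-0.071

At P_1 = 25.9 and P_2 = 24.7: Q_1 = 80.709.
∂Q_1/∂P_2 = −141/P_2² = -0.2311.
ε = (∂Q_1/∂P_2)(P_2/Q_1) = -0.2311 × (24.7/80.709) ≈ -0.071.
ε < 0: complements.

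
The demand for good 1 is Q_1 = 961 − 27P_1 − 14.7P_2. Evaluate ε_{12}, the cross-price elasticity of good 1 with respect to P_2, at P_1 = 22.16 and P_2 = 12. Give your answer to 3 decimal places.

-0.947

At P_1 = 22.16 and P_2 = 12: Q_1 = 186.28.
∂Q_1/∂P_2 = -14.7.
ε = (∂Q_1/∂P_2)(P_2/Q_1) = -14.7 × (12/186.28) ≈ -0.947.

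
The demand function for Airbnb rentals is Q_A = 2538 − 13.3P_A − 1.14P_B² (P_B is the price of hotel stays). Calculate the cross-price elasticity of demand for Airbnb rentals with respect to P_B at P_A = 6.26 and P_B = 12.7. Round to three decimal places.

At P_A = 6.26 and P_B = 12.7: Q_A = 2270.871.
∂Q_A/∂P_B = -2.28P_B = -2.28(12.7) = -28.9560.
ε = (∂Q_A/∂P_B)(P_B/Q_A) = -28.9560 × (12.7/2270.871) ≈ -0.162.

-0.162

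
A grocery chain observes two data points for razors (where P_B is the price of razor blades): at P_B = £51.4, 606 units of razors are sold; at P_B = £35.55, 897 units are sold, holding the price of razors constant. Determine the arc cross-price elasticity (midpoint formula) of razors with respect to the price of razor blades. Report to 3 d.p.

-1.062

ΔQ_A = 897 − 606 = 291; ΔP_B = 35.55 − 51.4 = -15.85.
Midpoints: Q̄_A = 751.5, P̄_B = 43.47.
ε = (ΔQ_A/Q̄_A)/(ΔP_B/P̄_B) = (291/751.5)/(-15.85/43.47) ≈ -1.062.
ε < 0: razors and razor blades are complements.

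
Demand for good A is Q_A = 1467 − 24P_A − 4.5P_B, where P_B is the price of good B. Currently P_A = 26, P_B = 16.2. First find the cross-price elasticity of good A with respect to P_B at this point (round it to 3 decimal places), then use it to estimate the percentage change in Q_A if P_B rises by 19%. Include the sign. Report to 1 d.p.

At P_A = 26, P_B = 16.2: Q_A = 770.1.
∂Q_A/∂P_B = -4.5.
ε = (∂Q_A/∂P_B)(P_B/Q_A) = -4.5000 × 16.2/770.1 ≈ -0.095.
%ΔQ_A ≈ ε × %ΔP_B = -0.095 × (19%) = -1.8%.

-1.8%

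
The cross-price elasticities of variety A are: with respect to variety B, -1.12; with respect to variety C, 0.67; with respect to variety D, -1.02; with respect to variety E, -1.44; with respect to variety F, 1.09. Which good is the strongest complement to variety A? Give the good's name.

Complements have ε < 0. The most negative value is -1.44 (variety E).

variety E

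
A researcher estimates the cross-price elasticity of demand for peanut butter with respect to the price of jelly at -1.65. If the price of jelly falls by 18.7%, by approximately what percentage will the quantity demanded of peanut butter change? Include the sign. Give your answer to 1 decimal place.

30.9%

%ΔQ ≈ ε × %ΔP of jelly = -1.65 × (-18.7%) = 30.9%.
Demand for peanut butter rises by about 30.9%.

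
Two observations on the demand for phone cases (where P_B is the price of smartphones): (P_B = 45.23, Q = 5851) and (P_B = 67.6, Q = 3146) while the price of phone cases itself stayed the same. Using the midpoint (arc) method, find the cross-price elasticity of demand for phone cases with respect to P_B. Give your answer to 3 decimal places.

-1.516

ΔQ_A = 3146 − 5851 = -2705; ΔP_B = 67.6 − 45.23 = 22.37.
Midpoints: Q̄_A = 4498.5, P̄_B = 56.41.
ε = (ΔQ_A/Q̄_A)/(ΔP_B/P̄_B) = (-2705/4498.5)/(22.37/56.41) ≈ -1.516.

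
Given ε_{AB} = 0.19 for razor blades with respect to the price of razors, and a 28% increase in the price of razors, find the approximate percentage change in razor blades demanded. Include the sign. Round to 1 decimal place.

5.3%

%ΔQ ≈ ε × %ΔP of razors = 0.19 × (28%) = 5.3%.
Demand for razor blades rises by about 5.3%.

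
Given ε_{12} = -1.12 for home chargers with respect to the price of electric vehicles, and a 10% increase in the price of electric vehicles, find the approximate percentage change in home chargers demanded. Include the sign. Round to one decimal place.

-11.2%

%ΔQ ≈ ε × %ΔP of electric vehicles = -1.12 × (10%) = -11.2%.
Demand for home chargers falls by about 11.2%.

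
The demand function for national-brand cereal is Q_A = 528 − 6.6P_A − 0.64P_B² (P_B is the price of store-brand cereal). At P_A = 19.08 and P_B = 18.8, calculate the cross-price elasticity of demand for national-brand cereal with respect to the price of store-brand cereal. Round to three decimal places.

At P_A = 19.08 and P_B = 18.8: Q_A = 175.870.
∂Q_A/∂P_B = -1.28P_B = -1.28(18.8) = -24.0640.
ε = (∂Q_A/∂P_B)(P_B/Q_A) = -24.0640 × (18.8/175.870) ≈ -2.572.
ε < 0: complements.

-2.572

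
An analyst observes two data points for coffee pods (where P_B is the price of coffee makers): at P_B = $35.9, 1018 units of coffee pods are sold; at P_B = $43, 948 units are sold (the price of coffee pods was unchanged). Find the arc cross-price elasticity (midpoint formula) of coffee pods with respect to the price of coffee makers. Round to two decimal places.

ΔQ_A = 948 − 1018 = -70; ΔP_B = 43 − 35.9 = 7.1.
Midpoints: Q̄_A = 983.0, P̄_B = 39.45.
ε = (ΔQ_A/Q̄_A)/(ΔP_B/P̄_B) = (-70/983.0)/(7.1/39.45) ≈ -0.40.

-0.40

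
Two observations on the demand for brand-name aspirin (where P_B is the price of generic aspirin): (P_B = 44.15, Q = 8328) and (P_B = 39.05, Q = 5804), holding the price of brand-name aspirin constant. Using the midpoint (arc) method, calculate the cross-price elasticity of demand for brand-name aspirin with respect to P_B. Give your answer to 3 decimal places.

ΔQ_A = 5804 − 8328 = -2524; ΔP_B = 39.05 − 44.15 = -5.1.
Midpoints: Q̄_A = 7066.0, P̄_B = 41.60.
ε = (ΔQ_A/Q̄_A)/(ΔP_B/P̄_B) = (-2524/7066.0)/(-5.1/41.60) ≈ 2.914.
ε > 0: brand-name aspirin and generic aspirin are substitutes.

2.914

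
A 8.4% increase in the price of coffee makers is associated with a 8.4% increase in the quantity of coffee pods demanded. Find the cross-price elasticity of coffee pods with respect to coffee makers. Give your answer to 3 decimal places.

ε = (%ΔQ of coffee pods) / (%ΔP of coffee makers) = (8.4%) / (8.4%) ≈ 1.000.
Positive cross-price elasticity: substitutes.

1.000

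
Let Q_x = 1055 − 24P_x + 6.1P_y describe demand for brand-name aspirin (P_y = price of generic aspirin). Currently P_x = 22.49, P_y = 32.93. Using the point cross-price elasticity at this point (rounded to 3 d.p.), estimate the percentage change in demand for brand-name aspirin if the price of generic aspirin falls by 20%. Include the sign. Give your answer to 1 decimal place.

At P_x = 22.49, P_y = 32.93: Q_x = 716.113.
∂Q_x/∂P_y = 6.1.
ε = (∂Q_x/∂P_y)(P_y/Q_x) = 6.1000 × 32.93/716.113 ≈ 0.281.
%ΔQ_x ≈ ε × %ΔP_y = 0.281 × (-20%) = -5.6%.

-5.6%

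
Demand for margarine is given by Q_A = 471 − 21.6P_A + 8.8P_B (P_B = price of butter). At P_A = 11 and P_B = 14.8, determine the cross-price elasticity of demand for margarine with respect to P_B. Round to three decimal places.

0.358

At P_A = 11 and P_B = 14.8: Q_A = 363.64.
∂Q_A/∂P_B = 8.8.
ε = (∂Q_A/∂P_B)(P_B/Q_A) = 8.8 × (14.8/363.64) ≈ 0.358.
Since ε > 0, margarine and butter are substitutes.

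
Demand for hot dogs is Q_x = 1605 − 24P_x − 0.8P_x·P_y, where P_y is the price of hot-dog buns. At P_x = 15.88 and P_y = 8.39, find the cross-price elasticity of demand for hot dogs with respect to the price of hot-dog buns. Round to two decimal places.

-0.10

At P_x = 15.88 and P_y = 8.39: Q_x = 1117.293.
∂Q_x/∂P_y = -0.8P_x = -0.8(15.88) = -12.7040.
ε = (∂Q_x/∂P_y)(P_y/Q_x) = -12.7040 × (8.39/1117.293) ≈ -0.10.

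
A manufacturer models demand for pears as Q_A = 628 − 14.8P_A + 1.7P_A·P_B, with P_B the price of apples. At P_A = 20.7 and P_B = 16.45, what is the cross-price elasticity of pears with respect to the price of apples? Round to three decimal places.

At P_A = 20.7 and P_B = 16.45: Q_A = 900.515.
∂Q_A/∂P_B = 1.7P_A = 1.7(20.7) = 35.1900.
ε = (∂Q_A/∂P_B)(P_B/Q_A) = 35.1900 × (16.45/900.515) ≈ 0.643.
ε > 0: substitutes.

0.643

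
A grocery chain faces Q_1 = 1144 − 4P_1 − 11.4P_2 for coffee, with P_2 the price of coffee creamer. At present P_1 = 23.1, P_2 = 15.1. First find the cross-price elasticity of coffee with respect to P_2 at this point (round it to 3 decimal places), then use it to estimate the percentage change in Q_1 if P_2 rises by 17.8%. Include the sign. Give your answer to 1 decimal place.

-3.5%

At P_1 = 23.1, P_2 = 15.1: Q_1 = 879.46.
∂Q_1/∂P_2 = -11.4.
ε = (∂Q_1/∂P_2)(P_2/Q_1) = -11.4000 × 15.1/879.46 ≈ -0.196.
%ΔQ_1 ≈ ε × %ΔP_2 = -0.196 × (17.8%) = -3.5%.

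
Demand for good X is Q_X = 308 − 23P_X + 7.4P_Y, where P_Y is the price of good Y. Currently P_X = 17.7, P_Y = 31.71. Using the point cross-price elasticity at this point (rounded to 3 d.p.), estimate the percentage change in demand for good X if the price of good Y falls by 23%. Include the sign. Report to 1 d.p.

At P_X = 17.7, P_Y = 31.71: Q_X = 135.554.
∂Q_X/∂P_Y = 7.4.
ε = (∂Q_X/∂P_Y)(P_Y/Q_X) = 7.4000 × 31.71/135.554 ≈ 1.731.
%ΔQ_X ≈ ε × %ΔP_Y = 1.731 × (-23%) = -39.8%.

-39.8%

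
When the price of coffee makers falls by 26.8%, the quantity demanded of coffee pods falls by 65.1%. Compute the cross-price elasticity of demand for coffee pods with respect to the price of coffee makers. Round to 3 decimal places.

ε = (%ΔQ of coffee pods) / (%ΔP of coffee makers) = (-65.1%) / (-26.8%) ≈ 2.429.

2.429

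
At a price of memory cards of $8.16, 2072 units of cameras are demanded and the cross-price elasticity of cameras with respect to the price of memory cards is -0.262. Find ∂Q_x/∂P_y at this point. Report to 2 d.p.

-66.53

ε = (∂Q_x/∂P_y)·(P_y/Q_x) ⇒ ∂Q_x/∂P_y = ε·Q_x/P_y = -0.262 × 2072/8.16 ≈ -66.53.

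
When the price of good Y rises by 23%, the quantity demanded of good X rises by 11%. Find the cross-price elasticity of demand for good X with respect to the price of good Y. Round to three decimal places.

0.478

ε = (%ΔQ of good X) / (%ΔP of good Y) = (11%) / (23%) ≈ 0.478.
Positive cross-price elasticity: substitutes.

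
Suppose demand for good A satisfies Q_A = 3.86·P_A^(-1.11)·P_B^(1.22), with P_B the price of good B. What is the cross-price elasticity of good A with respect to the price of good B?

In a log-linear (constant-elasticity) demand function, the coefficient on the exponent of P_B is the cross-price elasticity.
ε = 1.22. Positive, so good A and good B are substitutes.

1.22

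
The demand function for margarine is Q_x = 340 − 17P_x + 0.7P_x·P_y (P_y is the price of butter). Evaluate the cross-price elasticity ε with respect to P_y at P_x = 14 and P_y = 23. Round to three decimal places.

At P_x = 14 and P_y = 23: Q_x = 327.4.
∂Q_x/∂P_y = 0.7P_x = 0.7(14) = 9.8000.
ε = (∂Q_x/∂P_y)(P_y/Q_x) = 9.8000 × (23/327.4) ≈ 0.688.

0.688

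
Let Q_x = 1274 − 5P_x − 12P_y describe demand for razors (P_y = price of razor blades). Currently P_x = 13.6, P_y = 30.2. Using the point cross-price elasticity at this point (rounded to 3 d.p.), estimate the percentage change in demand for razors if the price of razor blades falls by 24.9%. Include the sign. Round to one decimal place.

10.7%

At P_x = 13.6, P_y = 30.2: Q_x = 843.6.
∂Q_x/∂P_y = -12.
ε = (∂Q_x/∂P_y)(P_y/Q_x) = -12.0000 × 30.2/843.6 ≈ -0.430.
%ΔQ_x ≈ ε × %ΔP_y = -0.430 × (-24.9%) = 10.7%.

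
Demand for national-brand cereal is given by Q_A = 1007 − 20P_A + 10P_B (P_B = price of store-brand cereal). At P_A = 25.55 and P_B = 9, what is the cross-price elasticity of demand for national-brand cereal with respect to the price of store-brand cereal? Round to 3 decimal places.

0.154

At P_A = 25.55 and P_B = 9: Q_A = 586.
∂Q_A/∂P_B = 10.
ε = (∂Q_A/∂P_B)(P_B/Q_A) = 10 × (9/586) ≈ 0.154.
Since ε > 0, national-brand cereal and store-brand cereal are substitutes.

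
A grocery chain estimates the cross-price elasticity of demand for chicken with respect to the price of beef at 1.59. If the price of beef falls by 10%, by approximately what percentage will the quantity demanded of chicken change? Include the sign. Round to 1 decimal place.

-15.9%

%ΔQ ≈ ε × %ΔP of beef = 1.59 × (-10%) = -15.9%.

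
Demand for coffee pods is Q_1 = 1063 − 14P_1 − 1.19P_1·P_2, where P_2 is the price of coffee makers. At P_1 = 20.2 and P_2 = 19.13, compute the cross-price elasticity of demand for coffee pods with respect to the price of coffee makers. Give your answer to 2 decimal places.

At P_1 = 20.2 and P_2 = 19.13: Q_1 = 320.353.
∂Q_1/∂P_2 = -1.19P_1 = -1.19(20.2) = -24.0380.
ε = (∂Q_1/∂P_2)(P_2/Q_1) = -24.0380 × (19.13/320.353) ≈ -1.44.

-1.44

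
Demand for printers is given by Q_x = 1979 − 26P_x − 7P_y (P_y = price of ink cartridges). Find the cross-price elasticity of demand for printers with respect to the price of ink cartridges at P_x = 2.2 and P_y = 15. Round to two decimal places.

-0.06

At P_x = 2.2 and P_y = 15: Q_x = 1816.8.
∂Q_x/∂P_y = -7.
ε = (∂Q_x/∂P_y)(P_y/Q_x) = -7 × (15/1816.8) ≈ -0.06.
Since ε < 0, printers and ink cartridges are complements.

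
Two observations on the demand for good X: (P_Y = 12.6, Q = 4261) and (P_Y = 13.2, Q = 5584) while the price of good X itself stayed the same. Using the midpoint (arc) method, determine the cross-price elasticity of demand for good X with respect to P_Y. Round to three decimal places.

5.778

ΔQ_X = 5584 − 4261 = 1323; ΔP_Y = 13.2 − 12.6 = 0.6.
Midpoints: Q̄_X = 4922.5, P̄_Y = 12.90.
ε = (ΔQ_X/Q̄_X)/(ΔP_Y/P̄_Y) = (1323/4922.5)/(0.6/12.90) ≈ 5.778.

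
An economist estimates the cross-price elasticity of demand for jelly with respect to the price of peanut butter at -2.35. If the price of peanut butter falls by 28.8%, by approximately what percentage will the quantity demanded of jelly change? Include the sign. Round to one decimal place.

%ΔQ ≈ ε × %ΔP of peanut butter = -2.35 × (-28.8%) = 67.7%.
Demand for jelly rises by about 67.7%.

67.7%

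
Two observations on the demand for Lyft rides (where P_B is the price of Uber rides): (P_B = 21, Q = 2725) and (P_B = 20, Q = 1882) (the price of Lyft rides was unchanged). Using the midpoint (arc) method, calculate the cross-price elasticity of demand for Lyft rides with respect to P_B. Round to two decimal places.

ΔQ_A = 1882 − 2725 = -843; ΔP_B = 20 − 21 = -1.
Midpoints: Q̄_A = 2303.5, P̄_B = 20.50.
ε = (ΔQ_A/Q̄_A)/(ΔP_B/P̄_B) = (-843/2303.5)/(-1/20.50) ≈ 7.50.
ε > 0: Lyft rides and Uber rides are substitutes.

7.50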